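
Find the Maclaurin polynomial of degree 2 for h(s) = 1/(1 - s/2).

s^2/4 + s/2 + 1

h(0) = 1
h′(0) = 1/2
h′′(0) = 1/2
Then c_k = h^(k)(0)/k! gives each Taylor coefficient.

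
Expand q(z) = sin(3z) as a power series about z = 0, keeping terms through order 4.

-9*z^3/2 + 3*z

q(0) = 0
q′(0) = 3
q′′(0) = 0
q′′′(0) = -27
q^(4)(0) = 0
The Taylor polynomial is Σ q^(k)(0)/k! · z^k.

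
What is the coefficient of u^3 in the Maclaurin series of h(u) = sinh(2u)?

h(0) = 0
h′(0) = 2
h′′(0) = 0
h′′′(0) = 8
Then c_k = h^(k)(0)/k! gives each Taylor coefficient.

4/3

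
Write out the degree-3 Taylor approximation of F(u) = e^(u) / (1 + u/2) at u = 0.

u^3/24 + u^2/4 + u/2 + 1

Expand each factor separately, then convolve coefficients.
[u^0] = 1;  [u^1] = 1/2;  [u^2] = 1/4;  [u^3] = 1/24.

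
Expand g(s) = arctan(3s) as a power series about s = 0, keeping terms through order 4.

Differentiate repeatedly and evaluate at the center.
g(0) = 0
g′(0) = 3
g′′(0) = 0
g′′′(0) = -54
g^(4)(0) = 0

-9*s^3 + 3*s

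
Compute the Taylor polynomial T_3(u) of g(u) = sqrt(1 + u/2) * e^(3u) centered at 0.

Multiply the two series term by term and collect like powers.
[u^0] = 1;  [u^1] = 13/4;  [u^2] = 167/32;  [u^3] = 709/128.

709*u^3/128 + 167*u^2/32 + 13*u/4 + 1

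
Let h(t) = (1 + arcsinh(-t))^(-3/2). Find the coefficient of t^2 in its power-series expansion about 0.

15/8

Let u equal the inner series; expand the outer function in u and truncate.
h(0) = 1
h′(0) = 3/2
h′′(0) = 15/4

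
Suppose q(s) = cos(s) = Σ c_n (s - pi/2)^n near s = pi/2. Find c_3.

q(pi/2) = 0
q′(pi/2) = -1
q′′(pi/2) = 0
q′′′(pi/2) = 1

1/6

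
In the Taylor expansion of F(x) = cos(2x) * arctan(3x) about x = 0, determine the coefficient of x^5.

343/5

Multiply the two series term by term and collect like powers.
F(0) = 0
F′(0) = 3
F′′(0) = 0
F′′′(0) = -90
F^(4)(0) = 0
F^(5)(0) = 8232
So c_5 = F^(5)(0)/5! = 343/5.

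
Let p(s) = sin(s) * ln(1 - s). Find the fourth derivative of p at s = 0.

-4

Multiply the two series term by term and collect like powers.
From the series, [s^4] p = -1/6; multiply by 4! = 24 to get -4.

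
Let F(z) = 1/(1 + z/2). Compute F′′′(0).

From the series, [z^3] F = -1/8; multiply by 3! = 6 to get -3/4.

-3/4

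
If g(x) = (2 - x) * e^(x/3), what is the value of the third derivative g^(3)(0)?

Multiply each power in the prefactor through the base expansion.
The coefficient of x^3 in the expansion is -7/162, so g′′′(0) = 3! * (-7/162) = -7/27.

-7/27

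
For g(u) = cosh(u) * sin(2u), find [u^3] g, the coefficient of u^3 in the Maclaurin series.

-1/3

Multiply the two series term by term and collect like powers.
g(0) = 0
g′(0) = 2
g′′(0) = 0
g′′′(0) = -2
The Taylor polynomial is Σ g^(k)(0)/k! · u^k.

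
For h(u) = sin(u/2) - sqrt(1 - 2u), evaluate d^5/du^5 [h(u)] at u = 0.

Combine the two series term by term.
The coefficient of u^5 in the expansion is 3361/3840, so h^(5)(0) = 5! * (3361/3840) = 3361/32.

3361/32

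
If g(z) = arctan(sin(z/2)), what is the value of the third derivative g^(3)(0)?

-3/8

Let u equal the inner series; expand the outer function in u and truncate.
The coefficient of z^3 in the expansion is -1/16, so g′′′(0) = 3! * (-1/16) = -3/8.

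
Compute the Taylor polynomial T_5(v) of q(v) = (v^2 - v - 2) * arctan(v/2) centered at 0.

-13*v^5/240 + v^4/24 + 7*v^3/12 - v^2/2 - v

Shift and add copies of the series according to the polynomial's terms.
q(0) = 0
q′(0) = -1
q′′(0) = -1
q′′′(0) = 7/2
q^(4)(0) = 1
q^(5)(0) = -13/2
The Taylor polynomial is Σ q^(k)(0)/k! · v^k.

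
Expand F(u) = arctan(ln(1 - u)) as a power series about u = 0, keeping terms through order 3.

-u^2/2 - u

Compose series: expand the inner function first, then feed it into the outer expansion.
[u^0] = 0;  [u^1] = -1;  [u^2] = -1/2;  [u^3] = 0.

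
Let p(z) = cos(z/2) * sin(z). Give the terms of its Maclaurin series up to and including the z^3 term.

-7*z^3/24 + z

Take the Cauchy product of the two expansions.
p(0) = 0
p′(0) = 1
p′′(0) = 0
p′′′(0) = -7/4
Then c_k = p^(k)(0)/k! gives each Taylor coefficient.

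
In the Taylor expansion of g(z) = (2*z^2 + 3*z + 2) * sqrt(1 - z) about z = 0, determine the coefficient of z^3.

-3/2

Multiply each power in the prefactor through the base expansion.
So c_3 = g′′′(0)/3! = -3/2.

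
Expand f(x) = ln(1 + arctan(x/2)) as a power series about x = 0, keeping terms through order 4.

Let u equal the inner series; expand the outer function in u and truncate.
[x^0] = 0;  [x^1] = 1/2;  [x^2] = -1/8;  [x^3] = 0;  [x^4] = 1/192.

x^4/192 - x^2/8 + x/2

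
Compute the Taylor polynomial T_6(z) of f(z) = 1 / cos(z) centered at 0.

Invert the denominator's series and multiply.
f(0) = 1
f′(0) = 0
f′′(0) = 1
f′′′(0) = 0
f^(4)(0) = 5
f^(5)(0) = 0
f^(6)(0) = 61

61*z^6/720 + 5*z^4/24 + z^2/2 + 1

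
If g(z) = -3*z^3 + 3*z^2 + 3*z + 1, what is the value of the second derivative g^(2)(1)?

The coefficient of (z - 1)^2 in the expansion is -6, so g′′(1) = 2! * (-6) = -12.

-12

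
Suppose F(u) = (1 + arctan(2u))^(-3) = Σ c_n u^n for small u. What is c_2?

Compose series: expand the inner function first, then feed it into the outer expansion.
[u^0] = 1;  [u^1] = -6;  [u^2] = 24.

24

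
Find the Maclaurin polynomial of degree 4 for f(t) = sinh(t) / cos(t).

Write the quotient as an unknown series and match coefficients against numerator = denominator · series.

2*t^3/3 + t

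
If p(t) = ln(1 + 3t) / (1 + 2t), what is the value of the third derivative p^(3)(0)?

Write out both Maclaurin series and multiply, keeping only the needed powers.
The coefficient of t^3 in the expansion is 30, so p′′′(0) = 3! * (30) = 180.

180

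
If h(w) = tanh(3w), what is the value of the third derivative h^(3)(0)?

The coefficient of w^3 in the expansion is -9, so h′′′(0) = 3! * (-9) = -54.

-54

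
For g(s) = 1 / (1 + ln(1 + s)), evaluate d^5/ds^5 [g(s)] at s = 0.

Expand as Σ (-1)^k u^k with u equal to the inner function's series.
The coefficient of s^5 in the expansion is -347/60, so g^(5)(0) = 5! * (-347/60) = -694.

-694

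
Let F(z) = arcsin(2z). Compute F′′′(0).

8

The coefficient of z^3 in the expansion is 4/3, so F′′′(0) = 3! * (4/3) = 8.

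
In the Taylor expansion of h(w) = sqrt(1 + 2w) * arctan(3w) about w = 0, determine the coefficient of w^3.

-21/2

Write out both Maclaurin series and multiply, keeping only the needed powers.
h(0) = 0
h′(0) = 3
h′′(0) = 6
h′′′(0) = -63
Then c_k = h^(k)(0)/k! gives each Taylor coefficient.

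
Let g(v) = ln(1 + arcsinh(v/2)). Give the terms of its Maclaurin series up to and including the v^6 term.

Let u equal the inner series; expand the outer function in u and truncate.
g(0) = 0
g′(0) = 1/2
g′′(0) = -1/4
g′′′(0) = 1/8
g^(4)(0) = -1/8
g^(5)(0) = 13/32
g^(6)(0) = -1

-v^6/720 + 13*v^5/3840 - v^4/192 + v^3/48 - v^2/8 + v/2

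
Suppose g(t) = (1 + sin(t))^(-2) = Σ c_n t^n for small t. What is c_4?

Plug the Maclaurin series of the inner function into that of the outer and collect terms.

4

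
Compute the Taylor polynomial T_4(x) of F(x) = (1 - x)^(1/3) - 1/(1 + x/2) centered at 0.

-403*x^4/3888 + 41*x^3/648 - 13*x^2/36 + x/6

Add the two expansions coefficient-wise.
F(0) = 0
F′(0) = 1/6
F′′(0) = -13/18
F′′′(0) = 41/108
F^(4)(0) = -403/162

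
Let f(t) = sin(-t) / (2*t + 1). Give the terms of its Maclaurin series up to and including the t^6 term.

1841*t^6/60 - 1841*t^5/120 + 23*t^4/3 - 23*t^3/6 + 2*t^2 - t

Use 1/(1 - r) = Σ r^k on the denominator, then take the Cauchy product.
f(0) = 0
f′(0) = -1
f′′(0) = 4
f′′′(0) = -23
f^(4)(0) = 184
f^(5)(0) = -1841
f^(6)(0) = 22092
Then c_k = f^(k)(0)/k! gives each Taylor coefficient.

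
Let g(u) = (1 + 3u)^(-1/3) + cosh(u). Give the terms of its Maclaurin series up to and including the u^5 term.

Expand each term separately and add.
[u^0] = 2;  [u^1] = -1;  [u^2] = 5/2;  [u^3] = -14/3;  [u^4] = 281/24;  [u^5] = -91/3.

-91*u^5/3 + 281*u^4/24 - 14*u^3/3 + 5*u^2/2 - u + 2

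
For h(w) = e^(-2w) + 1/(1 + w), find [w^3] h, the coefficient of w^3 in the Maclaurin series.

-7/3

Add the two expansions coefficient-wise.
h(0) = 2
h′(0) = -3
h′′(0) = 6
h′′′(0) = -14
Dividing each by k! gives the coefficients c_0, ..., c_3.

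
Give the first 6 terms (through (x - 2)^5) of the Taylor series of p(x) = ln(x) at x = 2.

Apply the Taylor formula c_k = f^(k)(a)/k!.
[(x - 2)^0] = ln(2);  [(x - 2)^1] = 1/2;  [(x - 2)^2] = -1/8;  [(x - 2)^3] = 1/24;  [(x - 2)^4] = -1/64;  [(x - 2)^5] = 1/160.

(x - 2)^5/160 - (x - 2)^4/64 + (x - 2)^3/24 - (x - 2)^2/8 + (x - 2)/2 + ln(2)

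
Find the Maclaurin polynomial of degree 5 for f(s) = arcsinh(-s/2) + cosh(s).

-3*s^5/1280 + s^4/24 + s^3/48 + s^2/2 - s/2 + 1

Combine the two series term by term.
f(0) = 1
f′(0) = -1/2
f′′(0) = 1
f′′′(0) = 1/8
f^(4)(0) = 1
f^(5)(0) = -9/32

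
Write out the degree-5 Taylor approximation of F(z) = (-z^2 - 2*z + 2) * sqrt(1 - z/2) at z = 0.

45*z^5/4096 + 43*z^4/1024 + 19*z^3/64 - 9*z^2/16 - 5*z/2 + 2

Distribute the polynomial across the series and collect like powers.
F(0) = 2
F′(0) = -5/2
F′′(0) = -9/8
F′′′(0) = 57/32
F^(4)(0) = 129/128
F^(5)(0) = 675/512
Dividing each by k! gives the coefficients c_0, ..., c_5.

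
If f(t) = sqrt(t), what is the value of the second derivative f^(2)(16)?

The coefficient of (t - 16)^2 in the expansion is -1/512, so f′′(16) = 2! * (-1/512) = -1/256.

-1/256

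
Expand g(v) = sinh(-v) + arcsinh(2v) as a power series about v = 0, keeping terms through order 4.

-3*v^3/2 + v

Add the two expansions coefficient-wise.
[v^0] = 0;  [v^1] = 1;  [v^2] = 0;  [v^3] = -3/2;  [v^4] = 0.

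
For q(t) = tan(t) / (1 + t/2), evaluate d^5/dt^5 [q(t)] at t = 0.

67/2

Expand each factor separately, then convolve coefficients.
The coefficient of t^5 in the expansion is 67/240, so q^(5)(0) = 5! * (67/240) = 67/2.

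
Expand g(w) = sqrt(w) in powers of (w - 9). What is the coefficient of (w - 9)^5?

7/5038848

[(w - 9)^0] = 3;  [(w - 9)^1] = 1/6;  [(w - 9)^2] = -1/216;  [(w - 9)^3] = 1/3888;  [(w - 9)^4] = -5/279936;  [(w - 9)^5] = 7/5038848.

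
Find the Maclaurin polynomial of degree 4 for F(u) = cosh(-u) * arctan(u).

Write out both Maclaurin series and multiply, keeping only the needed powers.

u^3/6 + u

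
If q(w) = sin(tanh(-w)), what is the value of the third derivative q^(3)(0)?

Compose series: expand the inner function first, then feed it into the outer expansion.
From the series, [w^3] q = 1/2; multiply by 3! = 6 to get 3.

3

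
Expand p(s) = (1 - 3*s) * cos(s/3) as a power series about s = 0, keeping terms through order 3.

Multiply each power in the prefactor through the base expansion.

s^3/6 - s^2/18 - 3*s + 1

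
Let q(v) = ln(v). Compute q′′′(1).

Compute the successive derivatives at the expansion point and divide by k!.
The coefficient of (v - 1)^3 in the expansion is 1/3, so q′′′(1) = 3! * (1/3) = 2.

2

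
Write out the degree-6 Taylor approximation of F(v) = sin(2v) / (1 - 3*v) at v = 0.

Multiply the numerator's expansion by the denominator's geometric series.
F(0) = 0
F′(0) = 2
F′′(0) = 12
F′′′(0) = 100
F^(4)(0) = 1200
F^(5)(0) = 18032
F^(6)(0) = 324576

2254*v^6/5 + 2254*v^5/15 + 50*v^4 + 50*v^3/3 + 6*v^2 + 2*v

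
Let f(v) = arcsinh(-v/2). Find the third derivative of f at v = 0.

1/8

From the series, [v^3] f = 1/48; multiply by 3! = 6 to get 1/8.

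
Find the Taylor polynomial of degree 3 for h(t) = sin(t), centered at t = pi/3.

-(t - pi/3)^3/12 - sqrt(3)*(t - pi/3)^2/4 + (t - pi/3)/2 + sqrt(3)/2

[(t - pi/3)^0] = sqrt(3)/2;  [(t - pi/3)^1] = 1/2;  [(t - pi/3)^2] = -sqrt(3)/4;  [(t - pi/3)^3] = -1/12.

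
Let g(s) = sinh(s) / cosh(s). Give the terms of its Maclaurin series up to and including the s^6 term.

2*s^5/15 - s^3/3 + s

Divide the numerator series by the denominator series (power-series long division).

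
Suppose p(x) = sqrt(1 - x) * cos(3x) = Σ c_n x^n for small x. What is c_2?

-37/8

Write out both Maclaurin series and multiply, keeping only the needed powers.
p(0) = 1
p′(0) = -1/2
p′′(0) = -37/4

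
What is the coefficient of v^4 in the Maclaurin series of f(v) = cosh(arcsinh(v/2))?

-1/128

Let u equal the inner series; expand the outer function in u and truncate.
f(0) = 1
f′(0) = 0
f′′(0) = 1/4
f′′′(0) = 0
f^(4)(0) = -3/16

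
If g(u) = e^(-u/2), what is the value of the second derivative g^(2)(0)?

The coefficient of u^2 in the expansion is 1/8, so g′′(0) = 2! * (1/8) = 1/4.

1/4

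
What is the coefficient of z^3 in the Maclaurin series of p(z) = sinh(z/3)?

c_3 = p′′′(0)/3! = 1/162.

1/162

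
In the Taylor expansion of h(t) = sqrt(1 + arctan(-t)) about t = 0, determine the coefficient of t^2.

-1/8

Plug the Maclaurin series of the inner function into that of the outer and collect terms.
h(0) = 1
h′(0) = -1/2
h′′(0) = -1/4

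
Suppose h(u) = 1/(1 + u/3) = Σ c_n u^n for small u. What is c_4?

1/81

[u^0] = 1;  [u^1] = -1/3;  [u^2] = 1/9;  [u^3] = -1/27;  [u^4] = 1/81.
So c_4 = h^(4)(0)/4! = 1/81.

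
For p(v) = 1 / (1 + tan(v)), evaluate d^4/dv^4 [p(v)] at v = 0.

40

Write 1/(1+u) = 1 - u + u^2 - u^3 + ... and substitute the series for u.
From the series, [v^4] p = 5/3; multiply by 4! = 24 to get 40.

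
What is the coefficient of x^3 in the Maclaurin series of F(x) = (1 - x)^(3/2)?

Compute the successive derivatives at the expansion point and divide by k!.
[x^0] = 1;  [x^1] = -3/2;  [x^2] = 3/8;  [x^3] = 1/16.

1/16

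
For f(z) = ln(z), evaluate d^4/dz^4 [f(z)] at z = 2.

The coefficient of (z - 2)^4 in the expansion is -1/64, so f^(4)(2) = 4! * (-1/64) = -3/8.

-3/8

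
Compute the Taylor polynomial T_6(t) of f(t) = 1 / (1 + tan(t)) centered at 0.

Use the geometric series for the reciprocal, then substitute.
f(0) = 1
f′(0) = -1
f′′(0) = 2
f′′′(0) = -8
f^(4)(0) = 40
f^(5)(0) = -256
f^(6)(0) = 1952
Then c_k = f^(k)(0)/k! gives each Taylor coefficient.

122*t^6/45 - 32*t^5/15 + 5*t^4/3 - 4*t^3/3 + t^2 - t + 1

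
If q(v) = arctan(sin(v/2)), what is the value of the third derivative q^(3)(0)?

Substitute the inner expansion into the outer series and collect powers.
The coefficient of v^3 in the expansion is -1/16, so q′′′(0) = 3! * (-1/16) = -3/8.

-3/8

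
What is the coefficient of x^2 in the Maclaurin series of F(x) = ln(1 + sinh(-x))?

-1/2

Plug the Maclaurin series of the inner function into that of the outer and collect terms.
F(0) = 0
F′(0) = -1
F′′(0) = -1
Dividing each by k! gives the coefficients c_0, ..., c_2.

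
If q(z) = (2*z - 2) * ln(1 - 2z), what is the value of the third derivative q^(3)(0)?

Multiply each power in the prefactor through the base expansion.
The coefficient of z^3 in the expansion is 4/3, so q′′′(0) = 3! * (4/3) = 8.

8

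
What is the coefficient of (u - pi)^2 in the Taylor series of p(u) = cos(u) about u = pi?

Compute the successive derivatives at the expansion point and divide by k!.
[(u - pi)^0] = -1;  [(u - pi)^1] = 0;  [(u - pi)^2] = 1/2.

1/2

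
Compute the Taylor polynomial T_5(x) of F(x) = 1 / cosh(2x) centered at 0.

10*x^4/3 - 2*x^2 + 1

Divide the numerator series by the denominator series (power-series long division).
[x^0] = 1;  [x^1] = 0;  [x^2] = -2;  [x^3] = 0;  [x^4] = 10/3;  [x^5] = 0.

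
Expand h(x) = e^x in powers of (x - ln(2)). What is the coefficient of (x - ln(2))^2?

1

[(x - ln(2))^0] = 2;  [(x - ln(2))^1] = 2;  [(x - ln(2))^2] = 1.
So c_2 = h′′(ln(2))/2! = 1.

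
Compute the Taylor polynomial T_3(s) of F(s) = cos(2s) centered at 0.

1 - 2*s^2

F(0) = 1
F′(0) = 0
F′′(0) = -4
F′′′(0) = 0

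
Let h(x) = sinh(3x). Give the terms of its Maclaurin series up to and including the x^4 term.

9*x^3/2 + 3*x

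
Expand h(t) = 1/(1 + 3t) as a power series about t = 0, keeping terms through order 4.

81*t^4 - 27*t^3 + 9*t^2 - 3*t + 1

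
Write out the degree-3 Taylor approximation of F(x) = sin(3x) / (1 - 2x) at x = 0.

Take the Cauchy product of the two expansions.
[x^0] = 0;  [x^1] = 3;  [x^2] = 6;  [x^3] = 15/2.

15*x^3/2 + 6*x^2 + 3*x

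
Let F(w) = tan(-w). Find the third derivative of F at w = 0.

From the series, [w^3] F = -1/3; multiply by 3! = 6 to get -2.

-2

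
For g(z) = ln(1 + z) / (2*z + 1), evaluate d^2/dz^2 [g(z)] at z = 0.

Expand 1/(denominator) as a geometric series and multiply by the numerator's series.
The coefficient of z^2 in the expansion is -5/2, so g′′(0) = 2! * (-5/2) = -5.

-5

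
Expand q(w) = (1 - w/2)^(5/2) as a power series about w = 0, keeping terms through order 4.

Apply the Taylor formula c_k = f^(k)(a)/k!.
q(0) = 1
q′(0) = -5/4
q′′(0) = 15/16
q′′′(0) = -15/64
q^(4)(0) = -15/256

-5*w^4/2048 - 5*w^3/128 + 15*w^2/32 - 5*w/4 + 1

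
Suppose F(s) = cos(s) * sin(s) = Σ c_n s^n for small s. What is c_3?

-2/3

Take the Cauchy product of the two expansions.
F(0) = 0
F′(0) = 1
F′′(0) = 0
F′′′(0) = -4
Dividing each by k! gives the coefficients c_0, ..., c_3.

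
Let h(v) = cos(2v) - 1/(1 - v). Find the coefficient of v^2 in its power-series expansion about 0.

Expand each term separately and add.

-3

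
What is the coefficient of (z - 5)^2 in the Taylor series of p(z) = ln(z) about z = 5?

Use the known series and substitute for the argument.
p(5) = ln(5)
p′(5) = 1/5
p′′(5) = -1/25
So c_2 = p′′(5)/2! = -1/50.

-1/50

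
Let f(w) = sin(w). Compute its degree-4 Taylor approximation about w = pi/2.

(w - pi/2)^4/24 - (w - pi/2)^2/2 + 1

f(pi/2) = 1
f′(pi/2) = 0
f′′(pi/2) = -1
f′′′(pi/2) = 0
f^(4)(pi/2) = 1
Then c_k = f^(k)(pi/2)/k! gives each Taylor coefficient.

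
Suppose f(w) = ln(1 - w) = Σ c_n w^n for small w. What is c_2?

-1/2

f(0) = 0
f′(0) = -1
f′′(0) = -1
Dividing each by k! gives the coefficients c_0, ..., c_2.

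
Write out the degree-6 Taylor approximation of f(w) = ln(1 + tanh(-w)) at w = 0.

-w^6/45 + w^4/12 - w^2/2 - w

Substitute the inner expansion into the outer series and collect powers.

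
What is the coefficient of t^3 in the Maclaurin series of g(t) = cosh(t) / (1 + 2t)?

-9

Write out both Maclaurin series and multiply, keeping only the needed powers.
[t^0] = 1;  [t^1] = -2;  [t^2] = 9/2;  [t^3] = -9.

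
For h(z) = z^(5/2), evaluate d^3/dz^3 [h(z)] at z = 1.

From the series, [(z - 1)^3] h = 5/16; multiply by 3! = 6 to get 15/8.

15/8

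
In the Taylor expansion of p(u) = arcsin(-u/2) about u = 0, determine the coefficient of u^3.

[u^0] = 0;  [u^1] = -1/2;  [u^2] = 0;  [u^3] = -1/48.
So c_3 = p′′′(0)/3! = -1/48.

-1/48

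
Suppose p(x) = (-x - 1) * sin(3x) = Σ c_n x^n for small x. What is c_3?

Distribute the polynomial across the series and collect like powers.
p(0) = 0
p′(0) = -3
p′′(0) = -6
p′′′(0) = 27

9/2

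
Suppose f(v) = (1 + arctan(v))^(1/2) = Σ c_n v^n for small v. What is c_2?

Substitute the inner expansion into the outer series and collect powers.
[v^0] = 1;  [v^1] = 1/2;  [v^2] = -1/8.

-1/8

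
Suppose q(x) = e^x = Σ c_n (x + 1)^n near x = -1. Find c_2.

q(-1) = e^(-1)
q′(-1) = e^(-1)
q′′(-1) = e^(-1)
So c_2 = q′′(-1)/2! = e^(-1)/2.

e^(-1)/2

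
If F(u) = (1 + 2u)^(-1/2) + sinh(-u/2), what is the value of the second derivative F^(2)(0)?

3

Add the two expansions coefficient-wise.
The coefficient of u^2 in the expansion is 3/2, so F′′(0) = 2! * (3/2) = 3.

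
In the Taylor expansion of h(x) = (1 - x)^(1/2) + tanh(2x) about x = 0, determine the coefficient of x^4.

Add the two expansions coefficient-wise.

-5/128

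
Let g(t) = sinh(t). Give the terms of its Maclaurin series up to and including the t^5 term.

[t^0] = 0;  [t^1] = 1;  [t^2] = 0;  [t^3] = 1/6;  [t^4] = 0;  [t^5] = 1/120.

t^5/120 + t^3/6 + t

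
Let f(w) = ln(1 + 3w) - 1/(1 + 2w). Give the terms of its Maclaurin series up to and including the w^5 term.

Expand each term separately and add.
f(0) = -1
f′(0) = 5
f′′(0) = -17
f′′′(0) = 102
f^(4)(0) = -870
f^(5)(0) = 9672

403*w^5/5 - 145*w^4/4 + 17*w^3 - 17*w^2/2 + 5*w - 1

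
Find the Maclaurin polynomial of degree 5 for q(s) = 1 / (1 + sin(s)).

Expand as Σ (-1)^k u^k with u equal to the inner function's series.
q(0) = 1
q′(0) = -1
q′′(0) = 2
q′′′(0) = -5
q^(4)(0) = 16
q^(5)(0) = -61

-61*s^5/120 + 2*s^4/3 - 5*s^3/6 + s^2 - s + 1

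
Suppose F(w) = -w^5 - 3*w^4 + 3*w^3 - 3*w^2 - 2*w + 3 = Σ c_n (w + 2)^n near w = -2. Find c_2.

-13

[(w + 2)^0] = -45;  [(w + 2)^1] = 62;  [(w + 2)^2] = -13.
So c_2 = F′′(-2)/2! = -13.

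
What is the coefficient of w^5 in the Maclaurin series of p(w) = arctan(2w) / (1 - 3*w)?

722/5

Use 1/(1 - r) = Σ r^k on the denominator, then take the Cauchy product.
p(0) = 0
p′(0) = 2
p′′(0) = 12
p′′′(0) = 92
p^(4)(0) = 1104
p^(5)(0) = 17328
So c_5 = p^(5)(0)/5! = 722/5.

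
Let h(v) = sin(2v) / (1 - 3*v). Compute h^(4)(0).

1200

Expand 1/(denominator) as a geometric series and multiply by the numerator's series.
The coefficient of v^4 in the expansion is 50, so h^(4)(0) = 4! * (50) = 1200.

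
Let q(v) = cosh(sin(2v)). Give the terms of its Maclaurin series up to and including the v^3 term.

Compose series: expand the inner function first, then feed it into the outer expansion.

2*v^2 + 1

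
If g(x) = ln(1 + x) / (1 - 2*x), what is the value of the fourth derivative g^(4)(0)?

Expand 1/(denominator) as a geometric series and multiply by the numerator's series.
From the series, [x^4] g = 77/12; multiply by 4! = 24 to get 154.

154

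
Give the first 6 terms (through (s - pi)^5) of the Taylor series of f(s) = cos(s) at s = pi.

f(pi) = -1
f′(pi) = 0
f′′(pi) = 1
f′′′(pi) = 0
f^(4)(pi) = -1
f^(5)(pi) = 0

-(s - pi)^4/24 + (s - pi)^2/2 - 1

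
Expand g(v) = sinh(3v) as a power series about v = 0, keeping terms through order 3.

Differentiate repeatedly and evaluate at the center.
g(0) = 0
g′(0) = 3
g′′(0) = 0
g′′′(0) = 27

9*v^3/2 + 3*v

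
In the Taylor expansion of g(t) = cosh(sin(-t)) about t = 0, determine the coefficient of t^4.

-1/8

Compose series: expand the inner function first, then feed it into the outer expansion.
So c_4 = g^(4)(0)/4! = -1/8.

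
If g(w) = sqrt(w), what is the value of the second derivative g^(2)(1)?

The coefficient of (w - 1)^2 in the expansion is -1/8, so g′′(1) = 2! * (-1/8) = -1/4.

-1/4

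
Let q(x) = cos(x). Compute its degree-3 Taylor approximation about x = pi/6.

q(pi/6) = sqrt(3)/2
q′(pi/6) = -1/2
q′′(pi/6) = -sqrt(3)/2
q′′′(pi/6) = 1/2
The Taylor polynomial is Σ q^(k)(pi/6)/k! · (x - pi/6)^k.

(x - pi/6)^3/12 - sqrt(3)*(x - pi/6)^2/4 - (x - pi/6)/2 + sqrt(3)/2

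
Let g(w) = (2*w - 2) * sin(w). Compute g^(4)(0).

-8

Multiply each power in the prefactor through the base expansion.
The coefficient of w^4 in the expansion is -1/3, so g^(4)(0) = 4! * (-1/3) = -8.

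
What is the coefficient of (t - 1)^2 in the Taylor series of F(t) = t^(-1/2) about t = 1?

3/8

Apply the Taylor formula c_k = f^(k)(a)/k!.
F(1) = 1
F′(1) = -1/2
F′′(1) = 3/4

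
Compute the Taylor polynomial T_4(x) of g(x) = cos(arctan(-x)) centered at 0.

3*x^4/8 - x^2/2 + 1

Substitute the inner expansion into the outer series and collect powers.
g(0) = 1
g′(0) = 0
g′′(0) = -1
g′′′(0) = 0
g^(4)(0) = 9
The Taylor polynomial is Σ g^(k)(0)/k! · x^k.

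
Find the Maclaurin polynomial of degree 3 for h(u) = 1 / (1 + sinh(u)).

Write 1/(1+u) = 1 - u + u^2 - u^3 + ... and substitute the series for u.
h(0) = 1
h′(0) = -1
h′′(0) = 2
h′′′(0) = -7
Then c_k = h^(k)(0)/k! gives each Taylor coefficient.

-7*u^3/6 + u^2 - u + 1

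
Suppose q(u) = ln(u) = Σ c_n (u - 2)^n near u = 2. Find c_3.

q(2) = ln(2)
q′(2) = 1/2
q′′(2) = -1/4
q′′′(2) = 1/4

1/24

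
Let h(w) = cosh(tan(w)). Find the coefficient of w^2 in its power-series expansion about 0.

1/2

Plug the Maclaurin series of the inner function into that of the outer and collect terms.
[w^0] = 1;  [w^1] = 0;  [w^2] = 1/2.
So c_2 = h′′(0)/2! = 1/2.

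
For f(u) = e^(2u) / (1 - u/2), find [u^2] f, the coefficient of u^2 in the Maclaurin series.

13/4

Expand each factor separately, then convolve coefficients.
[u^0] = 1;  [u^1] = 5/2;  [u^2] = 13/4.
So c_2 = f′′(0)/2! = 13/4.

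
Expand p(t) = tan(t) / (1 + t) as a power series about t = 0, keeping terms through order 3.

4*t^3/3 - t^2 + t

Multiply the two series term by term and collect like powers.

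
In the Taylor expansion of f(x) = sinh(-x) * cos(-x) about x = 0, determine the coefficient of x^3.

Take the Cauchy product of the two expansions.
f(0) = 0
f′(0) = -1
f′′(0) = 0
f′′′(0) = 2
The Taylor polynomial is Σ f^(k)(0)/k! · x^k.

1/3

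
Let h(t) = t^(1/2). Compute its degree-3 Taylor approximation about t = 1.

[(t - 1)^0] = 1;  [(t - 1)^1] = 1/2;  [(t - 1)^2] = -1/8;  [(t - 1)^3] = 1/16.

(t - 1)^3/16 - (t - 1)^2/8 + (t - 1)/2 + 1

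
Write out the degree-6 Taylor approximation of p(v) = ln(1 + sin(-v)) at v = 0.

Substitute the inner expansion into the outer series and collect powers.
p(0) = 0
p′(0) = -1
p′′(0) = -1
p′′′(0) = -1
p^(4)(0) = -2
p^(5)(0) = -5
p^(6)(0) = -16

-v^6/45 - v^5/24 - v^4/12 - v^3/6 - v^2/2 - v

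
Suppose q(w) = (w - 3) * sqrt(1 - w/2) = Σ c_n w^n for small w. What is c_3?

-1/128

Shift and add copies of the series according to the polynomial's terms.
q(0) = -3
q′(0) = 7/4
q′′(0) = -5/16
q′′′(0) = -3/64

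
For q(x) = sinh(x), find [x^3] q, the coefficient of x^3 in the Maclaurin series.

1/6

Apply the Taylor formula c_k = f^(k)(a)/k!.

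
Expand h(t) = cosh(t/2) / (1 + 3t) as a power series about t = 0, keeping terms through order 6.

34059961*t^6/46080 - 31537*t^5/128 + 31537*t^4/384 - 219*t^3/8 + 73*t^2/8 - 3*t + 1

Write out both Maclaurin series and multiply, keeping only the needed powers.
h(0) = 1
h′(0) = -3
h′′(0) = 73/4
h′′′(0) = -657/4
h^(4)(0) = 31537/16
h^(5)(0) = -473055/16
h^(6)(0) = 34059961/64
Dividing each by k! gives the coefficients c_0, ..., c_6.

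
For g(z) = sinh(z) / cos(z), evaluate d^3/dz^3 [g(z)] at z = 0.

4

Divide the numerator series by the denominator series (power-series long division).
From the series, [z^3] g = 2/3; multiply by 3! = 6 to get 4.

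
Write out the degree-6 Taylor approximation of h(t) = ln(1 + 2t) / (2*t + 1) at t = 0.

Multiply the numerator's expansion by the denominator's geometric series.
h(0) = 0
h′(0) = 2
h′′(0) = -12
h′′′(0) = 88
h^(4)(0) = -800
h^(5)(0) = 8768
h^(6)(0) = -112896
Dividing each by k! gives the coefficients c_0, ..., c_6.

-784*t^6/5 + 1096*t^5/15 - 100*t^4/3 + 44*t^3/3 - 6*t^2 + 2*t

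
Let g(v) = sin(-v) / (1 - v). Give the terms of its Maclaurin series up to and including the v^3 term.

-5*v^3/6 - v^2 - v

Write out both Maclaurin series and multiply, keeping only the needed powers.
g(0) = 0
g′(0) = -1
g′′(0) = -2
g′′′(0) = -5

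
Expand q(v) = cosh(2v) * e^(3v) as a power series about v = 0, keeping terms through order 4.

Write out both Maclaurin series and multiply, keeping only the needed powers.
q(0) = 1
q′(0) = 3
q′′(0) = 13
q′′′(0) = 63
q^(4)(0) = 313

313*v^4/24 + 21*v^3/2 + 13*v^2/2 + 3*v + 1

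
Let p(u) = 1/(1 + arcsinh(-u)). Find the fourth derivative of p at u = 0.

Plug the Maclaurin series of the inner function into that of the outer and collect terms.
The coefficient of u^4 in the expansion is 2/3, so p^(4)(0) = 4! * (2/3) = 16.

16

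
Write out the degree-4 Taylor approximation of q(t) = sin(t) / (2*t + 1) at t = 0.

Use 1/(1 - r) = Σ r^k on the denominator, then take the Cauchy product.
[t^0] = 0;  [t^1] = 1;  [t^2] = -2;  [t^3] = 23/6;  [t^4] = -23/3.

-23*t^4/3 + 23*t^3/6 - 2*t^2 + t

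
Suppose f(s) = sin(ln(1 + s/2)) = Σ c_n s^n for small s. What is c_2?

-1/8

Plug the Maclaurin series of the inner function into that of the outer and collect terms.
f(0) = 0
f′(0) = 1/2
f′′(0) = -1/4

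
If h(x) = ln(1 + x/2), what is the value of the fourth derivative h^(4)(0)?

-3/8

The coefficient of x^4 in the expansion is -1/64, so h^(4)(0) = 4! * (-1/64) = -3/8.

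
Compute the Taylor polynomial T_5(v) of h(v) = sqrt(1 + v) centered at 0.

7*v^5/256 - 5*v^4/128 + v^3/16 - v^2/8 + v/2 + 1

h(0) = 1
h′(0) = 1/2
h′′(0) = -1/4
h′′′(0) = 3/8
h^(4)(0) = -15/16
h^(5)(0) = 105/32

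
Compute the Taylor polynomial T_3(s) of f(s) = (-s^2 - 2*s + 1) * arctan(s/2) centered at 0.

-13*s^3/24 - s^2 + s/2

Multiply each power in the prefactor through the base expansion.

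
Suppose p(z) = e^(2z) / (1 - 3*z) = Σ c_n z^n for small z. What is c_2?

Expand 1/(denominator) as a geometric series and multiply by the numerator's series.
p(0) = 1
p′(0) = 5
p′′(0) = 34

17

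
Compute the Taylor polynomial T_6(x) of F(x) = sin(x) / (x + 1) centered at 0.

Expand 1/(denominator) as a geometric series and multiply by the numerator's series.
F(0) = 0
F′(0) = 1
F′′(0) = -2
F′′′(0) = 5
F^(4)(0) = -20
F^(5)(0) = 101
F^(6)(0) = -606

-101*x^6/120 + 101*x^5/120 - 5*x^4/6 + 5*x^3/6 - x^2 + x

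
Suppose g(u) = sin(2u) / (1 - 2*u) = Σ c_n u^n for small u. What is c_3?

Multiply the numerator's expansion by the denominator's geometric series.
[u^0] = 0;  [u^1] = 2;  [u^2] = 4;  [u^3] = 20/3.

20/3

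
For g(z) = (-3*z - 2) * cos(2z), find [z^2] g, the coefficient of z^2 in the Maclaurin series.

4

Multiply each power in the prefactor through the base expansion.
g(0) = -2
g′(0) = -3
g′′(0) = 8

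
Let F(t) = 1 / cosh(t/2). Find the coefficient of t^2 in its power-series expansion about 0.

Invert the denominator's series and multiply.
F(0) = 1
F′(0) = 0
F′′(0) = -1/4
So c_2 = F′′(0)/2! = -1/8.

-1/8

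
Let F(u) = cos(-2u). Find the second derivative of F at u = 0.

-4

Differentiate repeatedly and evaluate at the center.
From the series, [u^2] F = -2; multiply by 2! = 2 to get -4.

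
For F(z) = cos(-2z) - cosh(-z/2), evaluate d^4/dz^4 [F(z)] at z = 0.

255/16

Expand each term separately and add.
The coefficient of z^4 in the expansion is 85/128, so F^(4)(0) = 4! * (85/128) = 255/16.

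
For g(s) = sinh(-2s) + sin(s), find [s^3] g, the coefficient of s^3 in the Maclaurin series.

Expand each term separately and add.
g(0) = 0
g′(0) = -1
g′′(0) = 0
g′′′(0) = -9
The Taylor polynomial is Σ g^(k)(0)/k! · s^k.

-3/2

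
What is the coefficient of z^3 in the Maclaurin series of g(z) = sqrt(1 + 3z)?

Use the known series and substitute for the argument.
g(0) = 1
g′(0) = 3/2
g′′(0) = -9/4
g′′′(0) = 81/8
So c_3 = g′′′(0)/3! = 27/16.

27/16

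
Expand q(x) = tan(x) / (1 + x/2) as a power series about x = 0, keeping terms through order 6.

-67*x^6/480 + 67*x^5/240 - 7*x^4/24 + 7*x^3/12 - x^2/2 + x

Write out both Maclaurin series and multiply, keeping only the needed powers.
q(0) = 0
q′(0) = 1
q′′(0) = -1
q′′′(0) = 7/2
q^(4)(0) = -7
q^(5)(0) = 67/2
q^(6)(0) = -201/2
Dividing each by k! gives the coefficients c_0, ..., c_6.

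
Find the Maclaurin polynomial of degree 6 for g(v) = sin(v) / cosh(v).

Write the quotient as an unknown series and match coefficients against numerator = denominator · series.
g(0) = 0
g′(0) = 1
g′′(0) = 0
g′′′(0) = -4
g^(4)(0) = 0
g^(5)(0) = 36
g^(6)(0) = 0

3*v^5/10 - 2*v^3/3 + v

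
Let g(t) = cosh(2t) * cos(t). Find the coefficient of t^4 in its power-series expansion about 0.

Take the Cauchy product of the two expansions.
So c_4 = g^(4)(0)/4! = -7/24.

-7/24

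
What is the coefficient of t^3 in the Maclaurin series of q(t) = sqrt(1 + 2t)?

1/2

Differentiate repeatedly and evaluate at the center.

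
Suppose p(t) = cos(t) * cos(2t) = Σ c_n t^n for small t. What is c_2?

Multiply the two series term by term and collect like powers.
p(0) = 1
p′(0) = 0
p′′(0) = -5
So c_2 = p′′(0)/2! = -5/2.

-5/2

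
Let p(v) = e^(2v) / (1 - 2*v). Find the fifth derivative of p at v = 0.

10432

Expand 1/(denominator) as a geometric series and multiply by the numerator's series.
From the series, [v^5] p = 1304/15; multiply by 5! = 120 to get 10432.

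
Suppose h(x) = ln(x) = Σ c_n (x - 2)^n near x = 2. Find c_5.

1/160

Differentiate repeatedly and evaluate at the center.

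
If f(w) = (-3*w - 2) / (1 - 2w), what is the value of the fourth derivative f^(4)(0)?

Shift and add copies of the series according to the polynomial's terms.
From the series, [w^4] f = -56; multiply by 4! = 24 to get -1344.

-1344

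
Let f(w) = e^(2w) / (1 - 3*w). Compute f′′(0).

34

Use 1/(1 - r) = Σ r^k on the denominator, then take the Cauchy product.
From the series, [w^2] f = 17; multiply by 2! = 2 to get 34.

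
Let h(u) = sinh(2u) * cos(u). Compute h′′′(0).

Multiply the two series term by term and collect like powers.
The coefficient of u^3 in the expansion is 1/3, so h′′′(0) = 3! * (1/3) = 2.

2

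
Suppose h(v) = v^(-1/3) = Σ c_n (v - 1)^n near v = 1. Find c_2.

2/9

h(1) = 1
h′(1) = -1/3
h′′(1) = 4/9
So c_2 = h′′(1)/2! = 2/9.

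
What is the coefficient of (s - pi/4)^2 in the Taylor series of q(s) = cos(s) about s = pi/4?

-sqrt(2)/4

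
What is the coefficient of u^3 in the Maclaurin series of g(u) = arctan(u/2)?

Differentiate repeatedly and evaluate at the center.
g(0) = 0
g′(0) = 1/2
g′′(0) = 0
g′′′(0) = -1/4
The Taylor polynomial is Σ g^(k)(0)/k! · u^k.

-1/24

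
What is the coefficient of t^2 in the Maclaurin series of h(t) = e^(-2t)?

Apply the Taylor formula c_k = f^(k)(a)/k!.
h(0) = 1
h′(0) = -2
h′′(0) = 4
So c_2 = h′′(0)/2! = 2.

2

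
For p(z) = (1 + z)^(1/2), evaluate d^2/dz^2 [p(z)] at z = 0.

-1/4

The coefficient of z^2 in the expansion is -1/8, so p′′(0) = 2! * (-1/8) = -1/4.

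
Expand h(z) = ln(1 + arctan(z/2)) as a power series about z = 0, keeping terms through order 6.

Plug the Maclaurin series of the inner function into that of the outer and collect terms.
h(0) = 0
h′(0) = 1/2
h′′(0) = -1/4
h′′′(0) = 0
h^(4)(0) = 1/8
h^(5)(0) = 1/4
h^(6)(0) = -1
Then c_k = h^(k)(0)/k! gives each Taylor coefficient.

-z^6/720 + z^5/480 + z^4/192 - z^2/8 + z/2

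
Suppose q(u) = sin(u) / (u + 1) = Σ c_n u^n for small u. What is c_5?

101/120

Expand 1/(denominator) as a geometric series and multiply by the numerator's series.
q(0) = 0
q′(0) = 1
q′′(0) = -2
q′′′(0) = 5
q^(4)(0) = -20
q^(5)(0) = 101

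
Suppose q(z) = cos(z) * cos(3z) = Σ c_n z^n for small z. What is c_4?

17/3

Multiply the two series term by term and collect like powers.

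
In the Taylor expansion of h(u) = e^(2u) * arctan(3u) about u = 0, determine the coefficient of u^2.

6

Write out both Maclaurin series and multiply, keeping only the needed powers.
h(0) = 0
h′(0) = 3
h′′(0) = 12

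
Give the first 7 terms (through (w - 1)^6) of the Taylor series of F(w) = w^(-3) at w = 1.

28*(w - 1)^6 - 21*(w - 1)^5 + 15*(w - 1)^4 - 10*(w - 1)^3 + 6*(w - 1)^2 - 3*(w - 1) + 1

Differentiate repeatedly and evaluate at the center.
F(1) = 1
F′(1) = -3
F′′(1) = 12
F′′′(1) = -60
F^(4)(1) = 360
F^(5)(1) = -2520
F^(6)(1) = 20160
The Taylor polynomial is Σ F^(k)(1)/k! · (w - 1)^k.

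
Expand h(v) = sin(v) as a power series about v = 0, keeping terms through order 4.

-v^3/6 + v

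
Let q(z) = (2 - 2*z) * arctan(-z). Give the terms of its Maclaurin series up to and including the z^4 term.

-2*z^4/3 + 2*z^3/3 + 2*z^2 - 2*z

Distribute the polynomial across the series and collect like powers.
q(0) = 0
q′(0) = -2
q′′(0) = 4
q′′′(0) = 4
q^(4)(0) = -16
Dividing each by k! gives the coefficients c_0, ..., c_4.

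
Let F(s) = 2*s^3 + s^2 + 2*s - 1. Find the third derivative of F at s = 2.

The coefficient of (s - 2)^3 in the expansion is 2, so F′′′(2) = 3! * (2) = 12.

12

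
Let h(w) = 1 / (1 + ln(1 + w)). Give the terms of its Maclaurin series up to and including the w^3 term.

Expand as Σ (-1)^k u^k with u equal to the inner function's series.
h(0) = 1
h′(0) = -1
h′′(0) = 3
h′′′(0) = -14

-7*w^3/3 + 3*w^2/2 - w + 1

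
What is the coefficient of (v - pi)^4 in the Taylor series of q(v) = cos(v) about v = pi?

Differentiate repeatedly and evaluate at the center.
q(pi) = -1
q′(pi) = 0
q′′(pi) = 1
q′′′(pi) = 0
q^(4)(pi) = -1

-1/24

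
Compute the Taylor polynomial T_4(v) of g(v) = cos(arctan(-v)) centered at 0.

3*v^4/8 - v^2/2 + 1

Compose series: expand the inner function first, then feed it into the outer expansion.
[v^0] = 1;  [v^1] = 0;  [v^2] = -1/2;  [v^3] = 0;  [v^4] = 3/8.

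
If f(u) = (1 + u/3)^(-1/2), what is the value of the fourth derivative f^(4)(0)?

35/432

The coefficient of u^4 in the expansion is 35/10368, so f^(4)(0) = 4! * (35/10368) = 35/432.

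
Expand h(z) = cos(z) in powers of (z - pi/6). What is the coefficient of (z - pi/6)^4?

sqrt(3)/48

h(pi/6) = sqrt(3)/2
h′(pi/6) = -1/2
h′′(pi/6) = -sqrt(3)/2
h′′′(pi/6) = 1/2
h^(4)(pi/6) = sqrt(3)/2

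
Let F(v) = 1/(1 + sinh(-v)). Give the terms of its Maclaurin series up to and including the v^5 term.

Plug the Maclaurin series of the inner function into that of the outer and collect terms.
F(0) = 1
F′(0) = 1
F′′(0) = 2
F′′′(0) = 7
F^(4)(0) = 32
F^(5)(0) = 181
The Taylor polynomial is Σ F^(k)(0)/k! · v^k.

181*v^5/120 + 4*v^4/3 + 7*v^3/6 + v^2 + v + 1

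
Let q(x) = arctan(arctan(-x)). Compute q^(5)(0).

-88

Substitute the inner expansion into the outer series and collect powers.
The coefficient of x^5 in the expansion is -11/15, so q^(5)(0) = 5! * (-11/15) = -88.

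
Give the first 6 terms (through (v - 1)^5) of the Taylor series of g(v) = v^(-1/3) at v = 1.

Apply the Taylor formula c_k = f^(k)(a)/k!.
[(v - 1)^0] = 1;  [(v - 1)^1] = -1/3;  [(v - 1)^2] = 2/9;  [(v - 1)^3] = -14/81;  [(v - 1)^4] = 35/243;  [(v - 1)^5] = -91/729.

-91*(v - 1)^5/729 + 35*(v - 1)^4/243 - 14*(v - 1)^3/81 + 2*(v - 1)^2/9 - (v - 1)/3 + 1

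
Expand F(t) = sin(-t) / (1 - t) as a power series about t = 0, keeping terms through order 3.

Expand each factor separately, then convolve coefficients.
F(0) = 0
F′(0) = -1
F′′(0) = -2
F′′′(0) = -5

-5*t^3/6 - t^2 - t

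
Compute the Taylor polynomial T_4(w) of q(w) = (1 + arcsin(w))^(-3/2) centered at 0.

Compose series: expand the inner function first, then feed it into the outer expansion.
q(0) = 1
q′(0) = -3/2
q′′(0) = 15/4
q′′′(0) = -117/8
q^(4)(0) = 1185/16
Then c_k = q^(k)(0)/k! gives each Taylor coefficient.

395*w^4/128 - 39*w^3/16 + 15*w^2/8 - 3*w/2 + 1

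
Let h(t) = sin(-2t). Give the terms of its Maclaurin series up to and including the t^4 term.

h(0) = 0
h′(0) = -2
h′′(0) = 0
h′′′(0) = 8
h^(4)(0) = 0
The Taylor polynomial is Σ h^(k)(0)/k! · t^k.

4*t^3/3 - 2*t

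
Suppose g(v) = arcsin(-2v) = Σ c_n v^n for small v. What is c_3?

-4/3

Use the known series and substitute for the argument.
[v^0] = 0;  [v^1] = -2;  [v^2] = 0;  [v^3] = -4/3.
So c_3 = g′′′(0)/3! = -4/3.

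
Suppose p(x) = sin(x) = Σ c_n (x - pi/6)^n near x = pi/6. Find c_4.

1/48

p(pi/6) = 1/2
p′(pi/6) = sqrt(3)/2
p′′(pi/6) = -1/2
p′′′(pi/6) = -sqrt(3)/2
p^(4)(pi/6) = 1/2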